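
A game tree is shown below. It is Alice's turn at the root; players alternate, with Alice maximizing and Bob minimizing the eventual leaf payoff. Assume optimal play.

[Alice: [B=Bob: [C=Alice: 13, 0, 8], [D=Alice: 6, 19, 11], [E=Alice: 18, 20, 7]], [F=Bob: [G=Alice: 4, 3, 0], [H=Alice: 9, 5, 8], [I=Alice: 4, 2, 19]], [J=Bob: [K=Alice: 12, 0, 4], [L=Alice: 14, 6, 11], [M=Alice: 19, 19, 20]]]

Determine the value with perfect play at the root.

C (Alice): max(13, 0, 8) = 13
D (Alice): max(6, 19, 11) = 19
E (Alice): max(18, 20, 7) = 20
B (Bob): min(13, 19, 20) = 13
G (Alice): max(4, 3, 0) = 4
H (Alice): max(9, 5, 8) = 9
I (Alice): max(4, 2, 19) = 19
F (Bob): min(4, 9, 19) = 4
K (Alice): max(12, 0, 4) = 12
L (Alice): max(14, 6, 11) = 14
M (Alice): max(19, 19, 20) = 20
J (Bob): min(12, 14, 20) = 12
Root (Alice): max(13, 4, 12) = 13

13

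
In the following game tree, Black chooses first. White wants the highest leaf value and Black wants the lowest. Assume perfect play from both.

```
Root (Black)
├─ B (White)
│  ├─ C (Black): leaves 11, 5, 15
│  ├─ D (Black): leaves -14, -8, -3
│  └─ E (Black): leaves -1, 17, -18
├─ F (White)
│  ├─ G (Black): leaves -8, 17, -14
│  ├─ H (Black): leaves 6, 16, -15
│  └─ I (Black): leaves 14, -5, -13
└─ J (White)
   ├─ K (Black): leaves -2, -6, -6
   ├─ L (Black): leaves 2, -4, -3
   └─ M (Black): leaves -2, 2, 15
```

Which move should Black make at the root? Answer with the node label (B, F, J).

F

C (Black): min(11, 5, 15) = 5
D (Black): min(-14, -8, -3) = -14
E (Black): min(-1, 17, -18) = -18
B (White): max(5, -14, -18) = 5
G (Black): min(-8, 17, -14) = -14
H (Black): min(6, 16, -15) = -15
I (Black): min(14, -5, -13) = -13
F (White): max(-14, -15, -13) = -13
K (Black): min(-2, -6, -6) = -6
L (Black): min(2, -4, -3) = -4
M (Black): min(-2, 2, 15) = -2
J (White): max(-6, -4, -2) = -2
Root (Black): min(5, -13, -2) = -13
Black picks the child with the lowest value: F (value -13).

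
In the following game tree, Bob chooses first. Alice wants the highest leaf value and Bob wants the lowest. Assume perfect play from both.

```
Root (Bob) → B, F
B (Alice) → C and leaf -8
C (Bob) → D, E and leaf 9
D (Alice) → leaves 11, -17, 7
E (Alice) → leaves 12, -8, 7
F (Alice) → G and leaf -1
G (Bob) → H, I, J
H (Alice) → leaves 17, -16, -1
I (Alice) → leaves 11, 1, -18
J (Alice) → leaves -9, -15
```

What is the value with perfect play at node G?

H: max(17, -16, -1) = 17
I: max(11, 1, -18) = 11
J: max(-9, -15) = -9
G: min(17, 11, -9) = -9

-9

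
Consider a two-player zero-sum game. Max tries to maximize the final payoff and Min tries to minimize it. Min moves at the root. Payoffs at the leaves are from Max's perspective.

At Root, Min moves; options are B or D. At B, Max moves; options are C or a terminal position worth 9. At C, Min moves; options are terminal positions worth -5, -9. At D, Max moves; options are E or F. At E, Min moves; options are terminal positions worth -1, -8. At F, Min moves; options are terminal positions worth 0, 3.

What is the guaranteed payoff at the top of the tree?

0

C (Min): min(-5, -9) = -9
B (Max): max(-9, 9) = 9
E (Min): min(-1, -8) = -8
F (Min): min(0, 3) = 0
D (Max): max(-8, 0) = 0
Root (Min): min(9, 0) = 0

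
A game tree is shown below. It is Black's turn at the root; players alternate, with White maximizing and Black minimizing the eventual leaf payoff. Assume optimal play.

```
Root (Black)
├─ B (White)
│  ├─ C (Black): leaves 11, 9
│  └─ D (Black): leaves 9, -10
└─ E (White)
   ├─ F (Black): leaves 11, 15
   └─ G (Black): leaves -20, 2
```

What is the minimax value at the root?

9

C (Black): min(11, 9) = 9
D (Black): min(9, -10) = -10
B (White): max(9, -10) = 9
F (Black): min(11, 15) = 11
G (Black): min(-20, 2) = -20
E (White): max(11, -20) = 11
Root (Black): min(9, 11) = 9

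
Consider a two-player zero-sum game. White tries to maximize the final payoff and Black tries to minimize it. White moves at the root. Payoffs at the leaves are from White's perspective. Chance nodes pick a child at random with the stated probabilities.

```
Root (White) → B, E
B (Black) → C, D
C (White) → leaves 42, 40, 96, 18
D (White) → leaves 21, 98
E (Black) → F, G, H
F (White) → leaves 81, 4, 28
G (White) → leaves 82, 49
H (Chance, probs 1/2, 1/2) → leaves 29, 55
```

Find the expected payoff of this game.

96

C (White): max(42, 40, 96, 18) = 96
D (White): max(21, 98) = 98
B (Black): min(96, 98) = 96
F (White): max(81, 4, 28) = 81
G (White): max(82, 49) = 82
H (Chance): 1/2·29 + 1/2·55 = 42
E (Black): min(81, 82, 42) = 42
Root (White): max(96, 42) = 96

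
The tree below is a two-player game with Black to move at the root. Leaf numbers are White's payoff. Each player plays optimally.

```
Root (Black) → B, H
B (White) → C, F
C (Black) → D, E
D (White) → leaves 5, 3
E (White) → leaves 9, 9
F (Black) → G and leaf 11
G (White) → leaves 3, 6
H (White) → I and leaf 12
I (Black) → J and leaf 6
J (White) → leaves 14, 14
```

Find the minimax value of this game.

D (White): max(5, 3) = 5
E (White): max(9, 9) = 9
C (Black): min(5, 9) = 5
G (White): max(3, 6) = 6
F (Black): min(6, 11) = 6
B (White): max(5, 6) = 6
J (White): max(14, 14) = 14
I (Black): min(14, 6) = 6
H (White): max(6, 12) = 12
Root (Black): min(6, 12) = 6

6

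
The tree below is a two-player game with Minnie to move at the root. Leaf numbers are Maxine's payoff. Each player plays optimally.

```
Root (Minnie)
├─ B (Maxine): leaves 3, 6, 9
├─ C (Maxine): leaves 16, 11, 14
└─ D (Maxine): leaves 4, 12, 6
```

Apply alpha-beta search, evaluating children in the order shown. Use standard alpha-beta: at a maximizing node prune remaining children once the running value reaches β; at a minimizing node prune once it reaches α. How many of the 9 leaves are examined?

6

B [α=-∞,β=+∞]: v=9
C [α=-∞,β=9]: v=16 after child 1 ≥ β → β-cutoff, skip 2
D [α=-∞,β=9]: v=12 after child 2 ≥ β → β-cutoff, skip 1
Root [α=-∞,β=+∞]: v=9
Leaves evaluated: 6 of 9.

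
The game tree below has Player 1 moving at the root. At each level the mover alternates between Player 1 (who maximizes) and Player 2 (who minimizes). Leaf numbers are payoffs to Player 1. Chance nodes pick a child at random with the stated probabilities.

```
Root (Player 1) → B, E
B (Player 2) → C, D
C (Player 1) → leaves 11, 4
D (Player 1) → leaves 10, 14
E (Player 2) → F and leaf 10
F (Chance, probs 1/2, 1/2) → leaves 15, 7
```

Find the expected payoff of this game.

C (Player 1): max(11, 4) = 11
D (Player 1): max(10, 14) = 14
B (Player 2): min(11, 14) = 11
F (Chance): 1/2·15 + 1/2·7 = 11
E (Player 2): min(11, 10) = 10
Root (Player 1): max(11, 10) = 11

11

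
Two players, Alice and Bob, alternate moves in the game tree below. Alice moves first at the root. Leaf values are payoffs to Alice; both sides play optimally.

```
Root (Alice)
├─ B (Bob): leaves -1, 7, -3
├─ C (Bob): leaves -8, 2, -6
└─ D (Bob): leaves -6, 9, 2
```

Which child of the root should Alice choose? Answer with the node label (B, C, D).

B

B (Bob): min(-1, 7, -3) = -3
C (Bob): min(-8, 2, -6) = -8
D (Bob): min(-6, 9, 2) = -6
Root (Alice): max(-3, -8, -6) = -3
Alice picks the child with the highest value: B (value -3).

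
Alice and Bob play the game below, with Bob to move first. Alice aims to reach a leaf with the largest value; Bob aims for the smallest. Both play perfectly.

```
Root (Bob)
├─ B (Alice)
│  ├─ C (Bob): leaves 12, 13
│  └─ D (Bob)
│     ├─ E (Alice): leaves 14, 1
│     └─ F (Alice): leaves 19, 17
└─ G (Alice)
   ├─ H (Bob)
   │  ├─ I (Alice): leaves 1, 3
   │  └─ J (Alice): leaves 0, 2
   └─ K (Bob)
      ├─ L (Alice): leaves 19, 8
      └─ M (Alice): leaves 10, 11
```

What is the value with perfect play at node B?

C: min(12, 13) = 12
E: max(14, 1) = 14
F: max(19, 17) = 19
D: min(14, 19) = 14
B: max(12, 14) = 14

14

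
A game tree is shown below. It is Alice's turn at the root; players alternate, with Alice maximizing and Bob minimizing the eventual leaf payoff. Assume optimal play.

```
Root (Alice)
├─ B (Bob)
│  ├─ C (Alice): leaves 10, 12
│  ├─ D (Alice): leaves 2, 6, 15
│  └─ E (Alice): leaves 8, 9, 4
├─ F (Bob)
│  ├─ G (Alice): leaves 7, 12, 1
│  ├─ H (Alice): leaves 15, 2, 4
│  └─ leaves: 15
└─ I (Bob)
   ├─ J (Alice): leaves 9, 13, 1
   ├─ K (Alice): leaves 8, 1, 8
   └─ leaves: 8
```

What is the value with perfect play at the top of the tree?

12

C (Alice): max(10, 12) = 12
D (Alice): max(2, 6, 15) = 15
E (Alice): max(8, 9, 4) = 9
B (Bob): min(12, 15, 9) = 9
G (Alice): max(7, 12, 1) = 12
H (Alice): max(15, 2, 4) = 15
F (Bob): min(12, 15, 15) = 12
J (Alice): max(9, 13, 1) = 13
K (Alice): max(8, 1, 8) = 8
I (Bob): min(13, 8, 8) = 8
Root (Alice): max(9, 12, 8) = 12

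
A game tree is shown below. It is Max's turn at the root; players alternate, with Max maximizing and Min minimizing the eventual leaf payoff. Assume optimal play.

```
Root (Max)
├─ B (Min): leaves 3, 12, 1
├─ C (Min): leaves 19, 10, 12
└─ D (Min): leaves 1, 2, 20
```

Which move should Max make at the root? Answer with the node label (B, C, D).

B (Min): min(3, 12, 1) = 1
C (Min): min(19, 10, 12) = 10
D (Min): min(1, 2, 20) = 1
Root (Max): max(1, 10, 1) = 10
Max picks the child with the highest value: C (value 10).

C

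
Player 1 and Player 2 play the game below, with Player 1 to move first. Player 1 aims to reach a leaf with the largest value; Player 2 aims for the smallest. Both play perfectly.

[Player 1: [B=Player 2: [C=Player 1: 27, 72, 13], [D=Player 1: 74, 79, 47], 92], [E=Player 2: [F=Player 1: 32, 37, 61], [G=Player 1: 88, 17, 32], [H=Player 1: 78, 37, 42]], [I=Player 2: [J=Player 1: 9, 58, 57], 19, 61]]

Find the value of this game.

C (Player 1): max(27, 72, 13) = 72
D (Player 1): max(74, 79, 47) = 79
B (Player 2): min(72, 79, 92) = 72
F (Player 1): max(32, 37, 61) = 61
G (Player 1): max(88, 17, 32) = 88
H (Player 1): max(78, 37, 42) = 78
E (Player 2): min(61, 88, 78) = 61
J (Player 1): max(9, 58, 57) = 58
I (Player 2): min(58, 19, 61) = 19
Root (Player 1): max(72, 61, 19) = 72

72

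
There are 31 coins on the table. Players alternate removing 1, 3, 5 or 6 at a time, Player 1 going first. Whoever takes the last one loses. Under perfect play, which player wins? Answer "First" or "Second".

W/L table (W = player to move can force a win):
i:   0  1  2  3  4  5  6  7  8  9 10 11 12 13 14 15 16 17 18 19 20 21 22 23 24 25 26 27 28 29 30 31
     W  L  W  L  W  L  W  W  W  W  W  W  L  W  L  W  L  W  W  W  W  W  W  L  W  L  W  L  W  W  W  W
Position 31 is W, so the first player wins.

First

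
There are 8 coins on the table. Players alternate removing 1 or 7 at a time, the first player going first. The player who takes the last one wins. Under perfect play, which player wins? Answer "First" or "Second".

Second

Positions where the player to move wins (W) vs loses (L):
i:   0  1  2  3  4  5  6  7  8
     L  W  L  W  L  W  L  W  L
Position 8 is L, so the second player wins.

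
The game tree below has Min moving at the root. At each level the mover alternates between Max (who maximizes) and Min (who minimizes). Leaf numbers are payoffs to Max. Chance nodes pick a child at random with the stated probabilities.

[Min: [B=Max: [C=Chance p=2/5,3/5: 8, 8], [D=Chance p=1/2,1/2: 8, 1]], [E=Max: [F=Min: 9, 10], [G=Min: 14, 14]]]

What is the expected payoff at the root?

8

C (Chance): 2/5·8 + 3/5·8 = 8
D (Chance): 1/2·8 + 1/2·1 = 4.5
B (Max): max(8, 4.5) = 8
F (Min): min(9, 10) = 9
G (Min): min(14, 14) = 14
E (Max): max(9, 14) = 14
Root (Min): min(8, 14) = 8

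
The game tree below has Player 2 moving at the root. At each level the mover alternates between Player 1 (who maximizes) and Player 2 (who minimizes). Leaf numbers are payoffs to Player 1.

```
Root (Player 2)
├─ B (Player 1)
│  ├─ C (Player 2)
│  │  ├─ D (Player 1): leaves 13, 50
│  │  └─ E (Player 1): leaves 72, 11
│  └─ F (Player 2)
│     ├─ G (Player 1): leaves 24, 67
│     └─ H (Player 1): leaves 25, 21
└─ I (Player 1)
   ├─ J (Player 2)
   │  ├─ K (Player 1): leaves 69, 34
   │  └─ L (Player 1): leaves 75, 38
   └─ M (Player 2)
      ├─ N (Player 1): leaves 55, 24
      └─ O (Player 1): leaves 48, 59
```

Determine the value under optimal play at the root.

D (Player 1): max(13, 50) = 50
E (Player 1): max(72, 11) = 72
C (Player 2): min(50, 72) = 50
G (Player 1): max(24, 67) = 67
H (Player 1): max(25, 21) = 25
F (Player 2): min(67, 25) = 25
B (Player 1): max(50, 25) = 50
K (Player 1): max(69, 34) = 69
L (Player 1): max(75, 38) = 75
J (Player 2): min(69, 75) = 69
N (Player 1): max(55, 24) = 55
O (Player 1): max(48, 59) = 59
M (Player 2): min(55, 59) = 55
I (Player 1): max(69, 55) = 69
Root (Player 2): min(50, 69) = 50

50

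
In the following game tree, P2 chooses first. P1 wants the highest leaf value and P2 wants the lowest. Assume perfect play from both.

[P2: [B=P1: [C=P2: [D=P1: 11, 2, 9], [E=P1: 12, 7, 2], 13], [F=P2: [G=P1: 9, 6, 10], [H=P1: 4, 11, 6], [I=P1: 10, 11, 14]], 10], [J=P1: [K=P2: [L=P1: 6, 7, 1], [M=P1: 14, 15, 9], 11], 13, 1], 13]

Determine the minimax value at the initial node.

D (P1): max(11, 2, 9) = 11
E (P1): max(12, 7, 2) = 12
C (P2): min(11, 12, 13) = 11
G (P1): max(9, 6, 10) = 10
H (P1): max(4, 11, 6) = 11
I (P1): max(10, 11, 14) = 14
F (P2): min(10, 11, 14) = 10
B (P1): max(11, 10, 10) = 11
L (P1): max(6, 7, 1) = 7
M (P1): max(14, 15, 9) = 15
K (P2): min(7, 15, 11) = 7
J (P1): max(7, 13, 1) = 13
Root (P2): min(11, 13, 13) = 11

11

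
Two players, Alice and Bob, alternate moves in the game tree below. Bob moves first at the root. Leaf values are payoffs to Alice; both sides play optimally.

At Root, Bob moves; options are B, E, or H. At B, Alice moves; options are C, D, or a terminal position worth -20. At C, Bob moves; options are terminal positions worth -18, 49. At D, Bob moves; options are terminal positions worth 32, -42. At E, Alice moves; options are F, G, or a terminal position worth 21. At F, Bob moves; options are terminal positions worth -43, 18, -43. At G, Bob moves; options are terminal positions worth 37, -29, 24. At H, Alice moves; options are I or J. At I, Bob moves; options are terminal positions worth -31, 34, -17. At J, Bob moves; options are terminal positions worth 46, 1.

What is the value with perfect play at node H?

1

I: min(-31, 34, -17) = -31
J: min(46, 1) = 1
H: max(-31, 1) = 1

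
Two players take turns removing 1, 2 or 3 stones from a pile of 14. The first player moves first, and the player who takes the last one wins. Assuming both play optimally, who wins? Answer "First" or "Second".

i:   0  1  2  3  4  5  6  7  8  9 10 11 12 13 14
     L  W  W  W  L  W  W  W  L  W  W  W  L  W  W
Position 14 is W, so the first player wins.

First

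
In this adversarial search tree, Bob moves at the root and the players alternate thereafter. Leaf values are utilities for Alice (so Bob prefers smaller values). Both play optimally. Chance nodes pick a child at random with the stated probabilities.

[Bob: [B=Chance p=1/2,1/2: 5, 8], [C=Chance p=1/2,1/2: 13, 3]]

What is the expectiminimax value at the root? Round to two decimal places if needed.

6.5

B (Chance): 1/2·5 + 1/2·8 = 6.5
C (Chance): 1/2·13 + 1/2·3 = 8
Root (Bob): min(6.5, 8) = 6.5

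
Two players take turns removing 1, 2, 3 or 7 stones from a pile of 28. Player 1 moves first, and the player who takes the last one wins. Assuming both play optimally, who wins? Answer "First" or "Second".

Compute winning (W) and losing (L) positions by backward induction:
i:   0  1  2  3  4  5  6  7  8  9 10 11 12 13 14 15 16 17 18 19 20 21 22 23 24 25 26 27 28
     L  W  W  W  L  W  W  W  L  W  W  W  L  W  W  W  L  W  W  W  L  W  W  W  L  W  W  W  L
Position 28 is L, so the second player wins.

Second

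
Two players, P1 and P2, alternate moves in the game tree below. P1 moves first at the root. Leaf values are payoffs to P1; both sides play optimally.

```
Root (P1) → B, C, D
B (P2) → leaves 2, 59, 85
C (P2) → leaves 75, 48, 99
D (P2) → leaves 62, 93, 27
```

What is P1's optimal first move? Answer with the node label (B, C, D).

C

B (P2): min(2, 59, 85) = 2
C (P2): min(75, 48, 99) = 48
D (P2): min(62, 93, 27) = 27
Root (P1): max(2, 48, 27) = 48
P1 picks the child with the highest value: C (value 48).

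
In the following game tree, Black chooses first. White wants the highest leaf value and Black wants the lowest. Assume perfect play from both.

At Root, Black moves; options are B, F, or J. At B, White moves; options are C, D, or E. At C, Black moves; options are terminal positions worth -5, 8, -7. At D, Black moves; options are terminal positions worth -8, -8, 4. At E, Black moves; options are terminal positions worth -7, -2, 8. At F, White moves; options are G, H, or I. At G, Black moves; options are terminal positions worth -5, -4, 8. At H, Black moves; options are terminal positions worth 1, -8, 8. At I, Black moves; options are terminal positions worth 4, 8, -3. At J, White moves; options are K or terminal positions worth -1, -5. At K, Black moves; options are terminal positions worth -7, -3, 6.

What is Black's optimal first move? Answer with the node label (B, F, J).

C (Black): min(-5, 8, -7) = -7
D (Black): min(-8, -8, 4) = -8
E (Black): min(-7, -2, 8) = -7
B (White): max(-7, -8, -7) = -7
G (Black): min(-5, -4, 8) = -5
H (Black): min(1, -8, 8) = -8
I (Black): min(4, 8, -3) = -3
F (White): max(-5, -8, -3) = -3
K (Black): min(-7, -3, 6) = -7
J (White): max(-7, -1, -5) = -1
Root (Black): min(-7, -3, -1) = -7
Black picks the child with the lowest value: B (value -7).

B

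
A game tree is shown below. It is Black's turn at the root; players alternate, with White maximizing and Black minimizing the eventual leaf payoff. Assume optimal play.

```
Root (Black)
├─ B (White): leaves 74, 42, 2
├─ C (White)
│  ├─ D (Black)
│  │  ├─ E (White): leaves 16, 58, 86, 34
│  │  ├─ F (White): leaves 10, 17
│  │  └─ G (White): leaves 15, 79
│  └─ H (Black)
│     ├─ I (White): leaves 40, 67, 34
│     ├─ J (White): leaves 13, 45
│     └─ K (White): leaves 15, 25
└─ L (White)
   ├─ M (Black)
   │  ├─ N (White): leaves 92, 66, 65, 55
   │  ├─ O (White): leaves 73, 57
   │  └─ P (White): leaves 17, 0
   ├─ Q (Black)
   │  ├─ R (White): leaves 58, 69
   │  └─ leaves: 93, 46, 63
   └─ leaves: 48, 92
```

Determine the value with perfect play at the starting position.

B (White): max(74, 42, 2) = 74
E (White): max(16, 58, 86, 34) = 86
F (White): max(10, 17) = 17
G (White): max(15, 79) = 79
D (Black): min(86, 17, 79) = 17
I (White): max(40, 67, 34) = 67
J (White): max(13, 45) = 45
K (White): max(15, 25) = 25
H (Black): min(67, 45, 25) = 25
C (White): max(17, 25) = 25
N (White): max(92, 66, 65, 55) = 92
O (White): max(73, 57) = 73
P (White): max(17, 0) = 17
M (Black): min(92, 73, 17) = 17
R (White): max(58, 69) = 69
Q (Black): min(69, 93, 46, 63) = 46
L (White): max(17, 46, 48, 92) = 92
Root (Black): min(74, 25, 92) = 25

25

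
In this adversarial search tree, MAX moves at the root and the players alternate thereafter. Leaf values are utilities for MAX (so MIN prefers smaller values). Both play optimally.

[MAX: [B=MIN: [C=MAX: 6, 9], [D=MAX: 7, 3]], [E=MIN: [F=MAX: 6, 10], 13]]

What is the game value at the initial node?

10

C (MAX): max(6, 9) = 9
D (MAX): max(7, 3) = 7
B (MIN): min(9, 7) = 7
F (MAX): max(6, 10) = 10
E (MIN): min(10, 13) = 10
Root (MAX): max(7, 10) = 10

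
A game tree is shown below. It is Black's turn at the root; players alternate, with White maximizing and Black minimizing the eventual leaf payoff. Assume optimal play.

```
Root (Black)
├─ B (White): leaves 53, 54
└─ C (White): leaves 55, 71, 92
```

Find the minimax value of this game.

B (White): max(53, 54) = 54
C (White): max(55, 71, 92) = 92
Root (Black): min(54, 92) = 54

54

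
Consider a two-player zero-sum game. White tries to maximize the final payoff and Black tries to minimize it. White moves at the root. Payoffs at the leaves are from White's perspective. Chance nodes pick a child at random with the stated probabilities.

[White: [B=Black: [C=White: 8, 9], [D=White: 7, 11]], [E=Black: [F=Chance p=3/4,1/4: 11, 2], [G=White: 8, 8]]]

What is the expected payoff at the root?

C (White): max(8, 9) = 9
D (White): max(7, 11) = 11
B (Black): min(9, 11) = 9
F (Chance): 3/4·11 + 1/4·2 = 8.75
G (White): max(8, 8) = 8
E (Black): min(8.75, 8) = 8
Root (White): max(9, 8) = 9

9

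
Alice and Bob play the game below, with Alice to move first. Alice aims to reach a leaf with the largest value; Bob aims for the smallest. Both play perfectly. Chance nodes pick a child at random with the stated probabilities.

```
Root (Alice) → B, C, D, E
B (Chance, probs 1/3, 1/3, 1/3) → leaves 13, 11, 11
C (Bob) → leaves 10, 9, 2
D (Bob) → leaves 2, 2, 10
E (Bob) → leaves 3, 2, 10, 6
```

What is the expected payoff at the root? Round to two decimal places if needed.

B (Chance): 1/3·13 + 1/3·11 + 1/3·11 = 11.67
C (Bob): min(10, 9, 2) = 2
D (Bob): min(2, 2, 10) = 2
E (Bob): min(3, 2, 10, 6) = 2
Root (Alice): max(11.67, 2, 2, 2) = 11.67

11.67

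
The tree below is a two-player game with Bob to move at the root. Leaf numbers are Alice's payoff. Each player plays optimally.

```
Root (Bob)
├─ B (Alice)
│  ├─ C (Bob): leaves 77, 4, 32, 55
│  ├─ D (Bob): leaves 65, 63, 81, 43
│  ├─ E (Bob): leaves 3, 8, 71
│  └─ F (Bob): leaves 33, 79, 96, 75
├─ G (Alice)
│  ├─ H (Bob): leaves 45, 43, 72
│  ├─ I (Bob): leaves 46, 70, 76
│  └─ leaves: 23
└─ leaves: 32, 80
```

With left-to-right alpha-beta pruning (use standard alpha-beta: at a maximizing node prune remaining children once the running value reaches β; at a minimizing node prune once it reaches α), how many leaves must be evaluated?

C [α=-∞,β=+∞]: v=4
D [α=4,β=+∞]: v=43
E [α=43,β=+∞]: v=3 after child 1 ≤ α → α-cutoff, skip 2
F [α=43,β=+∞]: v=33 after child 1 ≤ α → α-cutoff, skip 3
B [α=-∞,β=+∞]: v=43
H [α=-∞,β=43]: v=43
G [α=-∞,β=43]: v=43 after child 1 ≥ β → β-cutoff, skip 2
Root [α=-∞,β=+∞]: v=32
Leaves evaluated: 15 of 24.

15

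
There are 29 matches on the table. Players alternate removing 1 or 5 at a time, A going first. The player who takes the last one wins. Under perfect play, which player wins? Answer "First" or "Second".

First

Compute winning (W) and losing (L) positions by backward induction:
i:   0  1  2  3  4  5  6  7  8  9 10 11 12 13 14 15 16 17 18 19 20 21 22 23 24 25 26 27 28 29
     L  W  L  W  L  W  L  W  L  W  L  W  L  W  L  W  L  W  L  W  L  W  L  W  L  W  L  W  L  W
Position 29 is W, so the first player wins.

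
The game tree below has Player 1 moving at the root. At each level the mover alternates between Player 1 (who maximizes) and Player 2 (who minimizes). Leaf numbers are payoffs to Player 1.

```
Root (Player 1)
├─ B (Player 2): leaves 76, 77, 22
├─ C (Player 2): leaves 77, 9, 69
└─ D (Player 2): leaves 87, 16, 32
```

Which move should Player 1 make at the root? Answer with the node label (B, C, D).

B

B (Player 2): min(76, 77, 22) = 22
C (Player 2): min(77, 9, 69) = 9
D (Player 2): min(87, 16, 32) = 16
Root (Player 1): max(22, 9, 16) = 22
Player 1 picks the child with the highest value: B (value 22).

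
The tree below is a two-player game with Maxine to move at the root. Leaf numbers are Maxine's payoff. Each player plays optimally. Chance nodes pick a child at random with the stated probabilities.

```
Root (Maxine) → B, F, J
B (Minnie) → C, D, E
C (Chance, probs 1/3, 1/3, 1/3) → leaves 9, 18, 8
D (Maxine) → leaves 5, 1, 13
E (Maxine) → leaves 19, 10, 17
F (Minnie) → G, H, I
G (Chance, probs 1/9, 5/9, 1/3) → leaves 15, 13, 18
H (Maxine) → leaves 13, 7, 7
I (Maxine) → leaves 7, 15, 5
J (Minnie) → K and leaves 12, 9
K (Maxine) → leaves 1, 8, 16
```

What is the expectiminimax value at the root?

13

C (Chance): 1/3·9 + 1/3·18 + 1/3·8 = 11.67
D (Maxine): max(5, 1, 13) = 13
E (Maxine): max(19, 10, 17) = 19
B (Minnie): min(11.67, 13, 19) = 11.67
G (Chance): 1/9·15 + 5/9·13 + 1/3·18 = 14.89
H (Maxine): max(13, 7, 7) = 13
I (Maxine): max(7, 15, 5) = 15
F (Minnie): min(14.89, 13, 15) = 13
K (Maxine): max(1, 8, 16) = 16
J (Minnie): min(16, 12, 9) = 9
Root (Maxine): max(11.67, 13, 9) = 13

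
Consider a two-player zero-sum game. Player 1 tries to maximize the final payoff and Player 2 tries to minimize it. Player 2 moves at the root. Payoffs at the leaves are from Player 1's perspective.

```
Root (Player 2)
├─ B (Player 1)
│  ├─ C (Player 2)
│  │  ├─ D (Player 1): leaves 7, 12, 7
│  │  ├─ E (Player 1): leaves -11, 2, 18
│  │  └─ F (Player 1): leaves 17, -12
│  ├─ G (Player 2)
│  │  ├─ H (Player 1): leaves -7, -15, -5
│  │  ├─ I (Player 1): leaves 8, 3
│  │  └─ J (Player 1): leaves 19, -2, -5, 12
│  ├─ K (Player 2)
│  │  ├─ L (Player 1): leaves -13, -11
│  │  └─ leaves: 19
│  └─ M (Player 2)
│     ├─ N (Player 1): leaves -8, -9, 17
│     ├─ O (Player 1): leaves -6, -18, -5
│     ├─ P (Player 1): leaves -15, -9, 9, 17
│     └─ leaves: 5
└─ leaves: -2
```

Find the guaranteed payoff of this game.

D (Player 1): max(7, 12, 7) = 12
E (Player 1): max(-11, 2, 18) = 18
F (Player 1): max(17, -12) = 17
C (Player 2): min(12, 18, 17) = 12
H (Player 1): max(-7, -15, -5) = -5
I (Player 1): max(8, 3) = 8
J (Player 1): max(19, -2, -5, 12) = 19
G (Player 2): min(-5, 8, 19) = -5
L (Player 1): max(-13, -11) = -11
K (Player 2): min(-11, 19) = -11
N (Player 1): max(-8, -9, 17) = 17
O (Player 1): max(-6, -18, -5) = -5
P (Player 1): max(-15, -9, 9, 17) = 17
M (Player 2): min(17, -5, 17, 5) = -5
B (Player 1): max(12, -5, -11, -5) = 12
Root (Player 2): min(12, -2) = -2

-2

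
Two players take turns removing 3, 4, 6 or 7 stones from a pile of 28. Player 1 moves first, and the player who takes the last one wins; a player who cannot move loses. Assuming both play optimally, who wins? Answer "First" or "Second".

Mark each pile size as W (mover wins) or L (mover loses):
i:   0  1  2  3  4  5  6  7  8  9 10 11 12 13 14 15 16 17 18 19 20 21 22 23 24 25 26 27 28
     L  L  L  W  W  W  W  W  W  W  L  L  L  W  W  W  W  W  W  W  L  L  L  W  W  W  W  W  W
Position 28 is W, so the first player wins.

First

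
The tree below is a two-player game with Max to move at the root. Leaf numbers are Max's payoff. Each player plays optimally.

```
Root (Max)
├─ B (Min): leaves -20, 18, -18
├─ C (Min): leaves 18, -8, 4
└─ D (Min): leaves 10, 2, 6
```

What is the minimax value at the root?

2

B (Min): min(-20, 18, -18) = -20
C (Min): min(18, -8, 4) = -8
D (Min): min(10, 2, 6) = 2
Root (Max): max(-20, -8, 2) = 2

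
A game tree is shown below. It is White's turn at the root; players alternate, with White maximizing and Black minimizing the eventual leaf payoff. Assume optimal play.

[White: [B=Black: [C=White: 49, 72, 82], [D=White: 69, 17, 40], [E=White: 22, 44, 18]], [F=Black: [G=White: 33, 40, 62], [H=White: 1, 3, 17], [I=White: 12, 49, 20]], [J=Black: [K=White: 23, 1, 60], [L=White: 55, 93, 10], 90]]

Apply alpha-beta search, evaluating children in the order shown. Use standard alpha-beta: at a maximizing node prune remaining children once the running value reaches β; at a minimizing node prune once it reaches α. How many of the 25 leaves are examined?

C [α=-∞,β=+∞]: v=82
D [α=-∞,β=82]: v=69
E [α=-∞,β=69]: v=44
B [α=-∞,β=+∞]: v=44
G [α=44,β=+∞]: v=62
H [α=44,β=62]: v=17
F [α=44,β=+∞]: v=17 after child 2 ≤ α → α-cutoff, skip 1
K [α=44,β=+∞]: v=60
L [α=44,β=60]: v=93 after child 2 ≥ β → β-cutoff, skip 1
J [α=44,β=+∞]: v=60
Root [α=-∞,β=+∞]: v=60
Leaves evaluated: 21 of 25.

21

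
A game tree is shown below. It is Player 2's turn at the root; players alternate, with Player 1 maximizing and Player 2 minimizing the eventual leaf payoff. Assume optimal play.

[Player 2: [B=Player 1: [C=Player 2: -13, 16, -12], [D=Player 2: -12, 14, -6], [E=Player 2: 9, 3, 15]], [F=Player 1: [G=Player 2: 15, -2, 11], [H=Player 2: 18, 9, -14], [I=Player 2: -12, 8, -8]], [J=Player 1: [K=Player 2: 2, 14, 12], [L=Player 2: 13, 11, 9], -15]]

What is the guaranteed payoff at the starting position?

-2

C (Player 2): min(-13, 16, -12) = -13
D (Player 2): min(-12, 14, -6) = -12
E (Player 2): min(9, 3, 15) = 3
B (Player 1): max(-13, -12, 3) = 3
G (Player 2): min(15, -2, 11) = -2
H (Player 2): min(18, 9, -14) = -14
I (Player 2): min(-12, 8, -8) = -12
F (Player 1): max(-2, -14, -12) = -2
K (Player 2): min(2, 14, 12) = 2
L (Player 2): min(13, 11, 9) = 9
J (Player 1): max(2, 9, -15) = 9
Root (Player 2): min(3, -2, 9) = -2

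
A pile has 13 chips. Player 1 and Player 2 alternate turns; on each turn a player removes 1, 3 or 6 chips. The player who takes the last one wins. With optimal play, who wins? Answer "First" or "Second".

W/L table (W = player to move can force a win):
i:   0  1  2  3  4  5  6  7  8  9 10 11 12 13
     L  W  L  W  L  W  W  W  W  L  W  L  W  L
Position 13 is L, so the second player wins.

Second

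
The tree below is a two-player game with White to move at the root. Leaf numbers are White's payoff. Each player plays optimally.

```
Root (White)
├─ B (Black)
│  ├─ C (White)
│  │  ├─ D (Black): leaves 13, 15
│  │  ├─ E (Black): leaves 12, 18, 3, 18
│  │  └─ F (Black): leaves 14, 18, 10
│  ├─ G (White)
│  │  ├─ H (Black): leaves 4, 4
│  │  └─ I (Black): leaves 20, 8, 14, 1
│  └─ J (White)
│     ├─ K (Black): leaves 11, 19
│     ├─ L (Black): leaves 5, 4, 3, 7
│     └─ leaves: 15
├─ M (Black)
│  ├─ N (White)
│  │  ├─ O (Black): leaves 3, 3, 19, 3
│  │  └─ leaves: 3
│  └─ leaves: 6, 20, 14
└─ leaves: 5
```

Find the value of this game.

D (Black): min(13, 15) = 13
E (Black): min(12, 18, 3, 18) = 3
F (Black): min(14, 18, 10) = 10
C (White): max(13, 3, 10) = 13
H (Black): min(4, 4) = 4
I (Black): min(20, 8, 14, 1) = 1
G (White): max(4, 1) = 4
K (Black): min(11, 19) = 11
L (Black): min(5, 4, 3, 7) = 3
J (White): max(11, 3, 15) = 15
B (Black): min(13, 4, 15) = 4
O (Black): min(3, 3, 19, 3) = 3
N (White): max(3, 3) = 3
M (Black): min(3, 6, 20, 14) = 3
Root (White): max(4, 3, 5) = 5

5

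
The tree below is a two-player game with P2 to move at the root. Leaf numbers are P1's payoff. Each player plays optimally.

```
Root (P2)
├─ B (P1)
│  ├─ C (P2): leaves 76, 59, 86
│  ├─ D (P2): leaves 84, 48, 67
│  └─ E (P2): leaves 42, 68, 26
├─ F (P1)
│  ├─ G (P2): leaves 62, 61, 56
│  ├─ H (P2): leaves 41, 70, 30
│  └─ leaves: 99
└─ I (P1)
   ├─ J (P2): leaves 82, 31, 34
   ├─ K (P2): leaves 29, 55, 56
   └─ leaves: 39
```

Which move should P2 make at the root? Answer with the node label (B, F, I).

C (P2): min(76, 59, 86) = 59
D (P2): min(84, 48, 67) = 48
E (P2): min(42, 68, 26) = 26
B (P1): max(59, 48, 26) = 59
G (P2): min(62, 61, 56) = 56
H (P2): min(41, 70, 30) = 30
F (P1): max(56, 30, 99) = 99
J (P2): min(82, 31, 34) = 31
K (P2): min(29, 55, 56) = 29
I (P1): max(31, 29, 39) = 39
Root (P2): min(59, 99, 39) = 39
P2 picks the child with the lowest value: I (value 39).

I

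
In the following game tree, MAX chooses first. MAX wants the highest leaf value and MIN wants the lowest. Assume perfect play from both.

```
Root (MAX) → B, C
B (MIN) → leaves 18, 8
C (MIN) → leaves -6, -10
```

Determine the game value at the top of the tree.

8

B (MIN): min(18, 8) = 8
C (MIN): min(-6, -10) = -10
Root (MAX): max(8, -10) = 8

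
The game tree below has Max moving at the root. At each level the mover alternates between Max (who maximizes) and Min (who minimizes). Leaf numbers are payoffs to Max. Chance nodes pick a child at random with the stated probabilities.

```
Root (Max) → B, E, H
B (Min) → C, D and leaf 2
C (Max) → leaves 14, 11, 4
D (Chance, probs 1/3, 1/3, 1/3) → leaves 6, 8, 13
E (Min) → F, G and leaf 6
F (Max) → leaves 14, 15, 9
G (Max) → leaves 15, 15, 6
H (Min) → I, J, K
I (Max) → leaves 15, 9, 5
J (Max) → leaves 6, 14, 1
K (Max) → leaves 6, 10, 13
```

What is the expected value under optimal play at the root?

C (Max): max(14, 11, 4) = 14
D (Chance): 1/3·6 + 1/3·8 + 1/3·13 = 9
B (Min): min(14, 9, 2) = 2
F (Max): max(14, 15, 9) = 15
G (Max): max(15, 15, 6) = 15
E (Min): min(15, 15, 6) = 6
I (Max): max(15, 9, 5) = 15
J (Max): max(6, 14, 1) = 14
K (Max): max(6, 10, 13) = 13
H (Min): min(15, 14, 13) = 13
Root (Max): max(2, 6, 13) = 13

13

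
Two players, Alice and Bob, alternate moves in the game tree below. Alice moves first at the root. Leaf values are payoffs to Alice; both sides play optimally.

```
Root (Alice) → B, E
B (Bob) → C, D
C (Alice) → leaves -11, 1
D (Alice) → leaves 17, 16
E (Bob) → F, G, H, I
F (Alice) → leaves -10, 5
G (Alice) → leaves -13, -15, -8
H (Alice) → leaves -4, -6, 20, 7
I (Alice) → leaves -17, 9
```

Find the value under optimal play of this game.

C (Alice): max(-11, 1) = 1
D (Alice): max(17, 16) = 17
B (Bob): min(1, 17) = 1
F (Alice): max(-10, 5) = 5
G (Alice): max(-13, -15, -8) = -8
H (Alice): max(-4, -6, 20, 7) = 20
I (Alice): max(-17, 9) = 9
E (Bob): min(5, -8, 20, 9) = -8
Root (Alice): max(1, -8) = 1

1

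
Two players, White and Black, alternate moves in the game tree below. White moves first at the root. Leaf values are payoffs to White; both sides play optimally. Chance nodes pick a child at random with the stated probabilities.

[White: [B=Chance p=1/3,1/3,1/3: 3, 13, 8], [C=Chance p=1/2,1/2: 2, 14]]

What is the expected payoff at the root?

B (Chance): 1/3·3 + 1/3·13 + 1/3·8 = 8
C (Chance): 1/2·2 + 1/2·14 = 8
Root (White): max(8, 8) = 8

8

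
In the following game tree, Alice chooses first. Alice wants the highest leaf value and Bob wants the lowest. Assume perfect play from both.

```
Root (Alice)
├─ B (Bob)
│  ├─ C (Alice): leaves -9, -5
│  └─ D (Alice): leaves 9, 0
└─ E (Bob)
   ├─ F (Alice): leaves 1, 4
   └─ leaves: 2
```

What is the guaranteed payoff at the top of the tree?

2

C (Alice): max(-9, -5) = -5
D (Alice): max(9, 0) = 9
B (Bob): min(-5, 9) = -5
F (Alice): max(1, 4) = 4
E (Bob): min(4, 2) = 2
Root (Alice): max(-5, 2) = 2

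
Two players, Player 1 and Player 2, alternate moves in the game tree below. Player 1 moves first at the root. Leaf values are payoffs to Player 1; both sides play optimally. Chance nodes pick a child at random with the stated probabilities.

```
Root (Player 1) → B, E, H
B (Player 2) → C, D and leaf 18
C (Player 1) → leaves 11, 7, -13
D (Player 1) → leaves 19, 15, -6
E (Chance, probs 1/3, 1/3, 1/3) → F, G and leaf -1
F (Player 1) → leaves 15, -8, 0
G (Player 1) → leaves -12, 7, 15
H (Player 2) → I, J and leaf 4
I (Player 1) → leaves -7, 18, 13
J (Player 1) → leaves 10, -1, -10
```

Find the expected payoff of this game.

C (Player 1): max(11, 7, -13) = 11
D (Player 1): max(19, 15, -6) = 19
B (Player 2): min(11, 19, 18) = 11
F (Player 1): max(15, -8, 0) = 15
G (Player 1): max(-12, 7, 15) = 15
E (Chance): 1/3·15 + 1/3·15 + 1/3·-1 = 9.67
I (Player 1): max(-7, 18, 13) = 18
J (Player 1): max(10, -1, -10) = 10
H (Player 2): min(18, 10, 4) = 4
Root (Player 1): max(11, 9.67, 4) = 11

11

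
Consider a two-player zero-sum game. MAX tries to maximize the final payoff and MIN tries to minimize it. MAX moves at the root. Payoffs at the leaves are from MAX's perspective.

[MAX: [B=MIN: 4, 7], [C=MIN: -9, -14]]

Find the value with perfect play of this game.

4

B (MIN): min(4, 7) = 4
C (MIN): min(-9, -14) = -14
Root (MAX): max(4, -14) = 4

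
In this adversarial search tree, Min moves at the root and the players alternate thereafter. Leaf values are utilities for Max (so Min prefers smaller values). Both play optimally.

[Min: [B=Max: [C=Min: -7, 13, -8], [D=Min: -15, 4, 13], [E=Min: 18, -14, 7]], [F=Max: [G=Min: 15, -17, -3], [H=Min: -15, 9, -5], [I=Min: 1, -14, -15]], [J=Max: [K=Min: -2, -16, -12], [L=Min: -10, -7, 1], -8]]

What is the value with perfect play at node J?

-8

K: min(-2, -16, -12) = -16
L: min(-10, -7, 1) = -10
J: max(-16, -10, -8) = -8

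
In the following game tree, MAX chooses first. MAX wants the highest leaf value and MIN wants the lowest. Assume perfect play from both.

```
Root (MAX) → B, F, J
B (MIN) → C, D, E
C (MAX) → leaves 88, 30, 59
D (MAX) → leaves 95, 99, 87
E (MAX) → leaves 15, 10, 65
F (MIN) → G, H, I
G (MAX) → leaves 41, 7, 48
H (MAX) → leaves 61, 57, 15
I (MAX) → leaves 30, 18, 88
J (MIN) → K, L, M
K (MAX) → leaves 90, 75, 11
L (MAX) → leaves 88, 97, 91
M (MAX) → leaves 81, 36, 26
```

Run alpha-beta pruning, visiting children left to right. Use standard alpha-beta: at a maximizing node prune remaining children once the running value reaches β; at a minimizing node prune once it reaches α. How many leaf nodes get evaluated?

18

C [α=-∞,β=+∞]: v=88
D [α=-∞,β=88]: v=95 after child 1 ≥ β → β-cutoff, skip 2
E [α=-∞,β=88]: v=65
B [α=-∞,β=+∞]: v=65
G [α=65,β=+∞]: v=48
F [α=65,β=+∞]: v=48 after child 1 ≤ α → α-cutoff, skip 2
K [α=65,β=+∞]: v=90
L [α=65,β=90]: v=97 after child 2 ≥ β → β-cutoff, skip 1
M [α=65,β=90]: v=81
J [α=65,β=+∞]: v=81
Root [α=-∞,β=+∞]: v=81
Leaves evaluated: 18 of 27.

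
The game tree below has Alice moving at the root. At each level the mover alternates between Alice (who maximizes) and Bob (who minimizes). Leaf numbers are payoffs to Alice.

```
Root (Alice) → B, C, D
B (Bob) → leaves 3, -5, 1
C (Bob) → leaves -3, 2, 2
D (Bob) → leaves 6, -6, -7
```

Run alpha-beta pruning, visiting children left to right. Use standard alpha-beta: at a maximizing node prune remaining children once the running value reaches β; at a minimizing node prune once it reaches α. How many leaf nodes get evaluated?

8

B [α=-∞,β=+∞]: v=-5
C [α=-5,β=+∞]: v=-3
D [α=-3,β=+∞]: v=-6 after child 2 ≤ α → α-cutoff, skip 1
Root [α=-∞,β=+∞]: v=-3
Leaves evaluated: 8 of 9.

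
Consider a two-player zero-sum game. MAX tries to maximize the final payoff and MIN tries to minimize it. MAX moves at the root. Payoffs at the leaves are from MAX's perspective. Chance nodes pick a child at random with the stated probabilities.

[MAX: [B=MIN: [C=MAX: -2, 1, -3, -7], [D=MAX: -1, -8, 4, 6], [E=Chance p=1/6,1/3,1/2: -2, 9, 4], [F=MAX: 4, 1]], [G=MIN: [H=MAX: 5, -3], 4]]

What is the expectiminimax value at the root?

C (MAX): max(-2, 1, -3, -7) = 1
D (MAX): max(-1, -8, 4, 6) = 6
E (Chance): 1/6·-2 + 1/3·9 + 1/2·4 = 4.67
F (MAX): max(4, 1) = 4
B (MIN): min(1, 6, 4.67, 4) = 1
H (MAX): max(5, -3) = 5
G (MIN): min(5, 4) = 4
Root (MAX): max(1, 4) = 4

4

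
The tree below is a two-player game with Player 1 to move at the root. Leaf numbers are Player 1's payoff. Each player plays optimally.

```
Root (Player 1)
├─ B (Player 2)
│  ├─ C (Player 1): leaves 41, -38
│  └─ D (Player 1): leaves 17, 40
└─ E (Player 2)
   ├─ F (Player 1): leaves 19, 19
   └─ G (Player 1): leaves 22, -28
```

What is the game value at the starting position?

C (Player 1): max(41, -38) = 41
D (Player 1): max(17, 40) = 40
B (Player 2): min(41, 40) = 40
F (Player 1): max(19, 19) = 19
G (Player 1): max(22, -28) = 22
E (Player 2): min(19, 22) = 19
Root (Player 1): max(40, 19) = 40

40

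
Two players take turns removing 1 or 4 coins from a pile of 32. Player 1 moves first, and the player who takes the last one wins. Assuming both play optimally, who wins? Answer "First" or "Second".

Second

W/L table (W = player to move can force a win):
i:   0  1  2  3  4  5  6  7  8  9 10 11 12 13 14 15 16 17 18 19 20 21 22 23 24 25 26 27 28 29 30 31 32
     L  W  L  W  W  L  W  L  W  W  L  W  L  W  W  L  W  L  W  W  L  W  L  W  W  L  W  L  W  W  L  W  L
Position 32 is L, so the second player wins.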